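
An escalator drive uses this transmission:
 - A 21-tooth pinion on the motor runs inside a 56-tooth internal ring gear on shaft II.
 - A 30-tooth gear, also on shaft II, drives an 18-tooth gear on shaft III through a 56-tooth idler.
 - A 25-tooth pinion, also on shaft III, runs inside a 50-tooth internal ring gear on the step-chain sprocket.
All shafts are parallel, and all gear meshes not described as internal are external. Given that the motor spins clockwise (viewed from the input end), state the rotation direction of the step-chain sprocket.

the motor → shaft II: internal mesh, same direction → CW.
shaft II → shaft III: driver → idler → driven is 2 external meshes, 2 reversals → CW.
shaft III → the step-chain sprocket: internal mesh, same direction → CW.
2 reversals in total — an even number — so the step-chain sprocket turns the same way as the motor.

clockwise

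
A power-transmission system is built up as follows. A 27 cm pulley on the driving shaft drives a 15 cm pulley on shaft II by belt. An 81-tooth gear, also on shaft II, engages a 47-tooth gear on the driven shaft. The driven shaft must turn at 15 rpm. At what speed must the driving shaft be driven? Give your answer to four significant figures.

4.835 rpm

Overall ratio R = 0.55556 × 0.58025 = 0.32236.
Required input speed = output speed × R = 15 × 0.32236 = 4.8354 rpm.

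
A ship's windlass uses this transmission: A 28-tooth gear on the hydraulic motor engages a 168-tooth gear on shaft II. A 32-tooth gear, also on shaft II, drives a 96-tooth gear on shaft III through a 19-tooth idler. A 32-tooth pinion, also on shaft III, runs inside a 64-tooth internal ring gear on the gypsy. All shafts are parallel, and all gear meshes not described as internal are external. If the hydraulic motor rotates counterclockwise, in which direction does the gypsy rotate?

the hydraulic motor → shaft II: external mesh, 1 reversal → CW.
shaft II → shaft III: driver → idler → driven is 2 external meshes, 2 reversals → CW.
shaft III → the gypsy: internal mesh, same direction → CW.
3 reversals in total — an odd number — so the gypsy turns opposite to the hydraulic motor.

clockwise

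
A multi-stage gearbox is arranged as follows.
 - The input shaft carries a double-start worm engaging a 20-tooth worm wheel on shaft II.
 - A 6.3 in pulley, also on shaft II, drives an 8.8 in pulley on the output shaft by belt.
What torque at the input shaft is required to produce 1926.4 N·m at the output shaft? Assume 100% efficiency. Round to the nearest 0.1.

Overall ratio R = 10 × 1.3968 = 13.968.
Input torque = output torque / R = 1926.4 / 13.968 = 137.91 N·m.

137.9 N·m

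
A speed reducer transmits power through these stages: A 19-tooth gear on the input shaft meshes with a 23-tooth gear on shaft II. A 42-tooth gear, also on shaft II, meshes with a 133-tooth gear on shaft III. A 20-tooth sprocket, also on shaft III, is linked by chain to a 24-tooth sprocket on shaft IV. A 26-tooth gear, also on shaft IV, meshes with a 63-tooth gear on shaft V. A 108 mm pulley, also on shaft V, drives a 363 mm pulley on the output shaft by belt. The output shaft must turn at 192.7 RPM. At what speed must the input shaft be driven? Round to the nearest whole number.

Overall ratio R = 1.2105 × 3.1667 × 1.2 × 2.4231 × 3.3611 = 37.463.
Required input speed = output speed × R = 192.7 × 37.463 = 7219.2 RPM.

7219 RPM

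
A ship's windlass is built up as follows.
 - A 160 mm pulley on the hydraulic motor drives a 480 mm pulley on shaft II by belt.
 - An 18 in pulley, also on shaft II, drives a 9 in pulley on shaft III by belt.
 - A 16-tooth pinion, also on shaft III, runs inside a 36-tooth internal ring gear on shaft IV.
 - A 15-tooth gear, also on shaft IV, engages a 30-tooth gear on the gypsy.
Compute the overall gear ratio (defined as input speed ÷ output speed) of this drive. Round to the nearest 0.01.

6.75

Each stage contributes driven/driver: belt 480/160 = 3, belt 9/18 = 0.5, internal gear 36/16 = 2.25, gear mesh 30/15 = 2.
Overall: 3 × 0.5 × 2.25 × 2 = 6.75.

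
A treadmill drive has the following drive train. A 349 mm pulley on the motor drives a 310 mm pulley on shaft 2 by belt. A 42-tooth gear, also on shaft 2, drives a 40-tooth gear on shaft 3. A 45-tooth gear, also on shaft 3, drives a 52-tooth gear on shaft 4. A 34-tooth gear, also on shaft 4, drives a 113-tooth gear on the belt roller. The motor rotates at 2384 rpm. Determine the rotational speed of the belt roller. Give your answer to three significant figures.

734 rpm

belt 310/349 = 0.88825 → 2384/0.88825 = 2683.9 rpm
gear mesh 40/42 = 0.95238 → 2683.9/0.95238 = 2818.1 rpm
gear mesh 52/45 = 1.1556 → 2818.1/1.1556 = 2438.8 rpm
gear mesh 113/34 = 3.3235 → 2438.8/3.3235 = 733.79 rpm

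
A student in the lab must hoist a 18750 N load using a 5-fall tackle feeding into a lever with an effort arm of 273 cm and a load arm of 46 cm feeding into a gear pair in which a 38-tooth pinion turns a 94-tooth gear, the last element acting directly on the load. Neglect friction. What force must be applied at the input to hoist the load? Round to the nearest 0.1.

Block-and-tackle MA = number of supporting rope parts = 5.
Lever MA = effort arm / load arm = 273/46 = 5.9348.
Gear pair MA = 94/38 = 2.4737.
Combined ideal MA = 5 × 5.9348 × 2.4737 = 73.404.
Effort = load / MA = 18750 / 73.404 = 255.44 N.

255.4 N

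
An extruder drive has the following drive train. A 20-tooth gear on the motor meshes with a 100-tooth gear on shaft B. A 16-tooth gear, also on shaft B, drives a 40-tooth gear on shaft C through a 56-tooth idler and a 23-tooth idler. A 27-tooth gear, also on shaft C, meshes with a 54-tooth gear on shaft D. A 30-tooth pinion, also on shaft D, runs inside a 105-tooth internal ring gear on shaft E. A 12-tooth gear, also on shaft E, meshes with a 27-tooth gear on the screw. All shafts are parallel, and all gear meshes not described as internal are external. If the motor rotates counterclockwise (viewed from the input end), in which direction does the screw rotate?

the motor → shaft B: external mesh, 1 reversal → CW.
shaft B → shaft C: driver → idler → idler → driven is 3 external meshes, 3 reversals → CCW.
shaft C → shaft D: external mesh, 1 reversal → CW.
shaft D → shaft E: internal mesh, same direction → CW.
shaft E → the screw: external mesh, 1 reversal → CCW.
6 reversals in total — an even number — so the screw turns the same way as the motor.

counterclockwise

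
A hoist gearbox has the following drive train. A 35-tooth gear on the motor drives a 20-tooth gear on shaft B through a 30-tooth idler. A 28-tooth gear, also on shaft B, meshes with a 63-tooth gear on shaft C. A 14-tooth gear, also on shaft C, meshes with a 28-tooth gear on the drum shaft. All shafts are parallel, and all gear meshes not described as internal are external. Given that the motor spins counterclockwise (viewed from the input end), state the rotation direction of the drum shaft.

the motor → shaft B: driver → idler → driven is 2 external meshes, 2 reversals → CCW.
shaft B → shaft C: external mesh, 1 reversal → CW.
shaft C → the drum shaft: external mesh, 1 reversal → CCW.
4 reversals in total — an even number — so the drum shaft turns the same way as the motor.

counterclockwise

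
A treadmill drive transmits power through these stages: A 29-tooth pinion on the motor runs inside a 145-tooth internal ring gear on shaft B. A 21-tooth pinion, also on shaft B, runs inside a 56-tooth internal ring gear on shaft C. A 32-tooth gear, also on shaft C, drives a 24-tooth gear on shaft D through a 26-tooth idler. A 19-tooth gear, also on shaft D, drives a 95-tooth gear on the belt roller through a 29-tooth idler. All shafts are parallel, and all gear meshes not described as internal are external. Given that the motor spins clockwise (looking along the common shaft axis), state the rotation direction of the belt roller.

clockwise

the motor → shaft B: internal mesh, same direction → CW.
shaft B → shaft C: internal mesh, same direction → CW.
shaft C → shaft D: driver → idler → driven is 2 external meshes, 2 reversals → CW.
shaft D → the belt roller: driver → idler → driven is 2 external meshes, 2 reversals → CW.
4 reversals in total — an even number — so the belt roller turns the same way as the motor.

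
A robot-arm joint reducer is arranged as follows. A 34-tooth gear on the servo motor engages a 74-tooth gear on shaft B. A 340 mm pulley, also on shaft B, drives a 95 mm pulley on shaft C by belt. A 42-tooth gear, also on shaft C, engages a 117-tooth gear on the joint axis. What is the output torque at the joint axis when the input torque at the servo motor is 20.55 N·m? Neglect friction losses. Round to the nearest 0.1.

34.8 N·m

Gear mesh: ratio = 74/34 = 2.1765; torque at shaft B = 20.55 × 2.1765 = 44.726 N·m.
Belt: ratio = 95/340 = 0.27941; torque at shaft C = 44.726 × 0.27941 = 12.497 N·m.
Gear mesh: ratio = 117/42 = 2.7857; torque at the joint axis = 12.497 × 2.7857 = 34.813 N·m.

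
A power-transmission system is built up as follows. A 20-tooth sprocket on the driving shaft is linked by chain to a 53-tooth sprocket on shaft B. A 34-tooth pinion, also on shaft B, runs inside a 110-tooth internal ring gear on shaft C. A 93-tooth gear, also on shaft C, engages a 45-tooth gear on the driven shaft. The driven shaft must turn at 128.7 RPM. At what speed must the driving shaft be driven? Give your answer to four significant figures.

533.9 RPM

Overall ratio R = 2.65 × 3.2353 × 0.48387 = 4.1485.
Required input speed = output speed × R = 128.7 × 4.1485 = 533.91 RPM.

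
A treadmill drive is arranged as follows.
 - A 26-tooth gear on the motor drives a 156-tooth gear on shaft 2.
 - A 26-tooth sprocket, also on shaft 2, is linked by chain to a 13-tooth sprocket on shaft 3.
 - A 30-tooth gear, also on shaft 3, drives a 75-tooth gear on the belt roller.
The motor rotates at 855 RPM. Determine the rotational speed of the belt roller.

114 RPM

Gear mesh: ratio = 156/26 = 6, so shaft 2 turns at 855 / 6 = 142.5 RPM.
Chain: ratio = 13/26 = 0.5, so shaft 3 turns at 142.5 / 0.5 = 285 RPM.
Gear mesh: ratio = 75/30 = 2.5, so the belt roller turns at 285 / 2.5 = 114 RPM.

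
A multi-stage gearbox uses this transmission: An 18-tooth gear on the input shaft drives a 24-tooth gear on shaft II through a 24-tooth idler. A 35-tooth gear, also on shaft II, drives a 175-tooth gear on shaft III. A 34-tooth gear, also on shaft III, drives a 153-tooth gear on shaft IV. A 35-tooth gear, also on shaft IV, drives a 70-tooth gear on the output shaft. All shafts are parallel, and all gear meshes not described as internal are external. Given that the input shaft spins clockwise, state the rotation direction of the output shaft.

the input shaft → shaft II: driver → idler → driven is 2 external meshes, 2 reversals → CW.
shaft II → shaft III: external mesh, 1 reversal → CCW.
shaft III → shaft IV: external mesh, 1 reversal → CW.
shaft IV → the output shaft: external mesh, 1 reversal → CCW.
5 reversals in total — an odd number — so the output shaft turns opposite to the input shaft.

anticlockwise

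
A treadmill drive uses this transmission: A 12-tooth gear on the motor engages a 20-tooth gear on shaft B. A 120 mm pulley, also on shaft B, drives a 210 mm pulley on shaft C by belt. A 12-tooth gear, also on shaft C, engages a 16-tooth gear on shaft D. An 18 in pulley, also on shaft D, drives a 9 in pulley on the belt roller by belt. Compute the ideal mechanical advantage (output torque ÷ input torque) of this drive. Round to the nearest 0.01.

Each stage contributes driven/driver: gear mesh 20/12 = 1.6667, belt 210/120 = 1.75, gear mesh 16/12 = 1.3333, belt 9/18 = 0.5.
Overall: 1.6667 × 1.75 × 1.3333 × 0.5 = 1.9444.

1.94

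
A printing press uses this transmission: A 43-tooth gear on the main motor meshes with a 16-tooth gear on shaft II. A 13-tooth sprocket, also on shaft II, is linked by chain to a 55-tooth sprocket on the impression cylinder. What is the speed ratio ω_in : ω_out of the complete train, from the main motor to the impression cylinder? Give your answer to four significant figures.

Each stage contributes driven/driver: gear mesh 16/43 = 0.37209, chain 55/13 = 4.2308.
Overall: 0.37209 × 4.2308 = 1.5742.

1.574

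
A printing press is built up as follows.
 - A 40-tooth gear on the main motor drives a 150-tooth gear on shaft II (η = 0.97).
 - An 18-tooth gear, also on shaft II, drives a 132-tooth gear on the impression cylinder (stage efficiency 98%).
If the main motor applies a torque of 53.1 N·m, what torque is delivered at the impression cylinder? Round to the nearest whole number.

Gear mesh: ratio = 150/40 = 3.75; torque at shaft II = 53.1 × 3.75 × 0.97 = 193.15 N·m.
Gear mesh: ratio = 132/18 = 7.3333; torque at the impression cylinder = 193.15 × 7.3333 × 0.98 = 1388.1 N·m.

1388 N·m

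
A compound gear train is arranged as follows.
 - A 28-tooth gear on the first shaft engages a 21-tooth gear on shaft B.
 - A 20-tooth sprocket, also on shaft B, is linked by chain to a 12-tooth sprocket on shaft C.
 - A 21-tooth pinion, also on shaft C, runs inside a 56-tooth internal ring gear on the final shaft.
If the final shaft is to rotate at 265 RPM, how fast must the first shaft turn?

Overall ratio R = 0.75 × 0.6 × 2.6667 = 1.2.
Required input speed = output speed × R = 265 × 1.2 = 318 RPM.

318 RPM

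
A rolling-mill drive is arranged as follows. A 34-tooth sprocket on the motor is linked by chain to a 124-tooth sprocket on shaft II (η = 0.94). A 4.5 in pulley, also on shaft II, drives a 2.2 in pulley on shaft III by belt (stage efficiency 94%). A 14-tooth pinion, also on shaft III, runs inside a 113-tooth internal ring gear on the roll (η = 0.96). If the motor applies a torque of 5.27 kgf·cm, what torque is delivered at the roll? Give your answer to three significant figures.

64.3 kgf·cm

Chain: ratio = 124/34 = 3.6471; torque at shaft II = 5.27 × 3.6471 × 0.94 = 18.067 kgf·cm.
Belt: ratio = 2.2/4.5 = 0.48889; torque at shaft III = 18.067 × 0.48889 × 0.94 = 8.3027 kgf·cm.
Internal gear: ratio = 113/14 = 8.0714; torque at the roll = 8.3027 × 8.0714 × 0.96 = 64.334 kgf·cm.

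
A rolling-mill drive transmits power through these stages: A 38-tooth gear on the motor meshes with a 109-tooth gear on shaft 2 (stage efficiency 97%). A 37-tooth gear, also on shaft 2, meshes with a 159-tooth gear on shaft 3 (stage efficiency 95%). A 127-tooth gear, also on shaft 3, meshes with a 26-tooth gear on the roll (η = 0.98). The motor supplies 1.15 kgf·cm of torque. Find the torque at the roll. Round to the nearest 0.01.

Gear mesh: ratio = 109/38 = 2.8684; torque at shaft 2 = 1.15 × 2.8684 × 0.97 = 3.1997 kgf·cm.
Gear mesh: ratio = 159/37 = 4.2973; torque at shaft 3 = 3.1997 × 4.2973 × 0.95 = 13.063 kgf·cm.
Gear mesh: ratio = 26/127 = 0.20472; torque at the roll = 13.063 × 0.20472 × 0.98 = 2.6208 kgf·cm.

2.62 kgf·cm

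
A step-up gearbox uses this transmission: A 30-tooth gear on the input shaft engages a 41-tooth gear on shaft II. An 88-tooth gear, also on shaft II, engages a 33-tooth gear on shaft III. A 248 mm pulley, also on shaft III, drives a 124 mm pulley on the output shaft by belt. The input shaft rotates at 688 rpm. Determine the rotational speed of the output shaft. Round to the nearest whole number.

2685 rpm

Gear mesh: ratio = 41/30 = 1.3667, so shaft II turns at 688 / 1.3667 = 503.41 rpm.
Gear mesh: ratio = 33/88 = 0.375, so shaft III turns at 503.41 / 0.375 = 1342.4 rpm.
Belt: ratio = 124/248 = 0.5, so the output shaft turns at 1342.4 / 0.5 = 2684.9 rpm.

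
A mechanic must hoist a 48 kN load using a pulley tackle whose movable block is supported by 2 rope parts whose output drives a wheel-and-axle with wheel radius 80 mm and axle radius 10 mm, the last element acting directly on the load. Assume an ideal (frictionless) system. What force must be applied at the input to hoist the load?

3 kN

Block-and-tackle MA = number of supporting rope parts = 2.
Wheel-and-axle MA = R/r = 80/10 = 8.
Combined ideal MA = 2 × 8 = 16.
Effort = load / MA = 48 / 16 = 3 kN.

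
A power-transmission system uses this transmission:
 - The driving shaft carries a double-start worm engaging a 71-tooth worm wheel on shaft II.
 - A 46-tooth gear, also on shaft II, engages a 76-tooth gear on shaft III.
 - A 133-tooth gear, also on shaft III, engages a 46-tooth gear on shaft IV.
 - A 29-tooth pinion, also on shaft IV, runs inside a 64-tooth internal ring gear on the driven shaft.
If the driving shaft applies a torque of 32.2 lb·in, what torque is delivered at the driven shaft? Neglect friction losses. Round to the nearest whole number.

1442 lb·in

After the worm (71/2): 32.2 × 35.5 = 1143.1 lb·in
After the gear mesh (76/46): 1143.1 × 1.6522 = 1888.6 lb·in
After the gear mesh (46/133): 1888.6 × 0.34586 = 653.2 lb·in
After the internal gear (64/29): 653.2 × 2.2069 = 1441.5 lb·in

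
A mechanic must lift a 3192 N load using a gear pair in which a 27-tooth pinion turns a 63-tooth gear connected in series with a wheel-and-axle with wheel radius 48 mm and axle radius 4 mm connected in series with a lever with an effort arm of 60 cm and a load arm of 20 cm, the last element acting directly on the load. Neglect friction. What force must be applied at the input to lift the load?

38 N

Gear pair MA = 63/27 = 2.3333.
Wheel-and-axle MA = R/r = 48/4 = 12.
Lever MA = effort arm / load arm = 60/20 = 3.
Combined ideal MA = 2.3333 × 12 × 3 = 84.
Effort = load / MA = 3192 / 84 = 38 N.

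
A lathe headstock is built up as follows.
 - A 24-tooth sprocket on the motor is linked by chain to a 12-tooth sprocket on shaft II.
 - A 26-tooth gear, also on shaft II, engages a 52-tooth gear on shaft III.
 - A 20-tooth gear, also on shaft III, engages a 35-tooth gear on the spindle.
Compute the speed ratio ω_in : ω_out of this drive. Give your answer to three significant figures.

1.75

Each stage contributes driven/driver: chain 12/24 = 0.5, gear mesh 52/26 = 2, gear mesh 35/20 = 1.75.
Overall: 0.5 × 2 × 1.75 = 1.75.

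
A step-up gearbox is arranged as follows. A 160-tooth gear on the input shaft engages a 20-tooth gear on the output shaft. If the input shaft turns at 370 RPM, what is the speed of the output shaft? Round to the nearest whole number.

gear mesh 20/160 = 0.125 → 370/0.125 = 2960 RPM

2960 RPM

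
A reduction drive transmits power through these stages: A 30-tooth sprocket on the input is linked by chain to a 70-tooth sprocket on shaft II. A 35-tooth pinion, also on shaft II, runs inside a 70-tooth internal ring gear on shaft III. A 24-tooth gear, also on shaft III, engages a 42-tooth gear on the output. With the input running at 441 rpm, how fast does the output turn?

the input → shaft II (chain, 70/30): 441 ÷ 2.3333 = 189 rpm
shaft II → shaft III (internal gear, 70/35): 189 ÷ 2 = 94.5 rpm
shaft III → the output (gear mesh, 42/24): 94.5 ÷ 1.75 = 54 rpm

54 rpm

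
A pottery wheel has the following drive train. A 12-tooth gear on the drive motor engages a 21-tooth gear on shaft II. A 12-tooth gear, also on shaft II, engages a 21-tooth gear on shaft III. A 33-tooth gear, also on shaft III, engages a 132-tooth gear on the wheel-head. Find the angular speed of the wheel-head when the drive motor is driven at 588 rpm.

gear mesh 21/12 = 1.75 → 588/1.75 = 336 rpm
gear mesh 21/12 = 1.75 → 336/1.75 = 192 rpm
gear mesh 132/33 = 4 → 192/4 = 48 rpm

48 rpm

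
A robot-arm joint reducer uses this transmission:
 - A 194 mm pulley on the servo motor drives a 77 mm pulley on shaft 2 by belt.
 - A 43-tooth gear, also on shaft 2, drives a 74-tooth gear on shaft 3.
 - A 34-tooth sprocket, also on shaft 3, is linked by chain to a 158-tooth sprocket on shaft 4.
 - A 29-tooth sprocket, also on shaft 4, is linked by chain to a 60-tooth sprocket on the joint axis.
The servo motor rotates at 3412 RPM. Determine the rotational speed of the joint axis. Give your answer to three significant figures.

the servo motor → shaft 2 (belt, 77/194): 3412 ÷ 0.39691 = 8596.5 RPM
shaft 2 → shaft 3 (gear mesh, 74/43): 8596.5 ÷ 1.7209 = 4995.2 RPM
shaft 3 → shaft 4 (chain, 158/34): 4995.2 ÷ 4.6471 = 1074.9 RPM
shaft 4 → the joint axis (chain, 60/29): 1074.9 ÷ 2.069 = 519.55 RPM

520 RPM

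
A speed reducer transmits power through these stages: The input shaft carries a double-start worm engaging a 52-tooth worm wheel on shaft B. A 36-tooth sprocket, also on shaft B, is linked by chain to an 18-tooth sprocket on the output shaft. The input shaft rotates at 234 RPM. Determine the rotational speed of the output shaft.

18 RPM

the input shaft → shaft B (worm, 52/2): 234 ÷ 26 = 9 RPM
shaft B → the output shaft (chain, 18/36): 9 ÷ 0.5 = 18 RPM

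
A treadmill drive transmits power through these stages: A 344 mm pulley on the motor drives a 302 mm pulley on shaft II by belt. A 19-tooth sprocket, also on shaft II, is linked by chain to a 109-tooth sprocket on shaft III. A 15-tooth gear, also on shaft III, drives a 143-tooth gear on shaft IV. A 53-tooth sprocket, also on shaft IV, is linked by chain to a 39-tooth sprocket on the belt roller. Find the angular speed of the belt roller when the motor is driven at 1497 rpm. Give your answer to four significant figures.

42.37 rpm

Belt: ratio = 302/344 = 0.87791, so shaft II turns at 1497 / 0.87791 = 1705.2 rpm.
Chain: ratio = 109/19 = 5.7368, so shaft III turns at 1705.2 / 5.7368 = 297.24 rpm.
Gear mesh: ratio = 143/15 = 9.5333, so shaft IV turns at 297.24 / 9.5333 = 31.179 rpm.
Chain: ratio = 39/53 = 0.73585, so the belt roller turns at 31.179 / 0.73585 = 42.371 rpm.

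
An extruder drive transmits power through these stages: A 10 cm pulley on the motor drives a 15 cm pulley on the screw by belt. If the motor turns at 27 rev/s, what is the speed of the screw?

belt 15/10 = 1.5 → 27/1.5 = 18 rev/s

18 rev/s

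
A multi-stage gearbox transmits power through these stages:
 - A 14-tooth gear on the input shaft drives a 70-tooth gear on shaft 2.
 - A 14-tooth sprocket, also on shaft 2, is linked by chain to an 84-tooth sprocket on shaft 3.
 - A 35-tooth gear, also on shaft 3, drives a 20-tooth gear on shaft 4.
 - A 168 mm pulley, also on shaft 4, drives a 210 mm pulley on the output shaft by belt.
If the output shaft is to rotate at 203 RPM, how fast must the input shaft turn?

Overall ratio R = 5 × 6 × 0.57143 × 1.25 = 21.429.
Required input speed = output speed × R = 203 × 21.429 = 4350 RPM.

4350 RPM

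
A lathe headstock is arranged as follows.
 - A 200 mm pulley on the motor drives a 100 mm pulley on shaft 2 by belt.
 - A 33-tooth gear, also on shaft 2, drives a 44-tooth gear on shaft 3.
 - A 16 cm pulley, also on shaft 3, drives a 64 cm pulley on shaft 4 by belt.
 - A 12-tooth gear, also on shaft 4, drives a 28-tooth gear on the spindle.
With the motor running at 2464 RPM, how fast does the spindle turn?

belt 100/200 = 0.5 → 2464/0.5 = 4928 RPM
gear mesh 44/33 = 1.3333 → 4928/1.3333 = 3696 RPM
belt 64/16 = 4 → 3696/4 = 924 RPM
gear mesh 28/12 = 2.3333 → 924/2.3333 = 396 RPM

396 RPM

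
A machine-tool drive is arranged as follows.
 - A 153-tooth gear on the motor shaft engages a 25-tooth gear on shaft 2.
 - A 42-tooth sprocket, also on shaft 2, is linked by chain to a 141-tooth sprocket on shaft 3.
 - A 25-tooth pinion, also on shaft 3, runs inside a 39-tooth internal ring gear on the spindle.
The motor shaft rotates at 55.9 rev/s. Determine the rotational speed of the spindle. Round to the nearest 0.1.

65.3 rev/s

Gear mesh: ratio = 25/153 = 0.1634, so shaft 2 turns at 55.9 / 0.1634 = 342.11 rev/s.
Chain: ratio = 141/42 = 3.3571, so shaft 3 turns at 342.11 / 3.3571 = 101.9 rev/s.
Internal gear: ratio = 39/25 = 1.56, so the spindle turns at 101.9 / 1.56 = 65.323 rev/s.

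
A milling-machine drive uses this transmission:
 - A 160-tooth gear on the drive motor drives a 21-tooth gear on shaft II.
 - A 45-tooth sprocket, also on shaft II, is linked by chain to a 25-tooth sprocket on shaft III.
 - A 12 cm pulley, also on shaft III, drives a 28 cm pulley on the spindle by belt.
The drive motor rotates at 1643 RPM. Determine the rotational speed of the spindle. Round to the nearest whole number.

gear mesh 21/160 = 0.13125 → 1643/0.13125 = 12518 RPM
chain 25/45 = 0.55556 → 12518/0.55556 = 22533 RPM
belt 28/12 = 2.3333 → 22533/2.3333 = 9656.8 RPM

9657 RPM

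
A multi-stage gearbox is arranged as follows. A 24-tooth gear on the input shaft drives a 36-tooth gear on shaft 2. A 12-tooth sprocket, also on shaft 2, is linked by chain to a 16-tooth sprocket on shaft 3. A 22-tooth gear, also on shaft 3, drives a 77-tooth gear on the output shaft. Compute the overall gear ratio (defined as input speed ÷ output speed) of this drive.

Each stage contributes driven/driver: gear mesh 36/24 = 1.5, chain 16/12 = 1.3333, gear mesh 77/22 = 3.5.
Overall: 1.5 × 1.3333 × 3.5 = 7.

7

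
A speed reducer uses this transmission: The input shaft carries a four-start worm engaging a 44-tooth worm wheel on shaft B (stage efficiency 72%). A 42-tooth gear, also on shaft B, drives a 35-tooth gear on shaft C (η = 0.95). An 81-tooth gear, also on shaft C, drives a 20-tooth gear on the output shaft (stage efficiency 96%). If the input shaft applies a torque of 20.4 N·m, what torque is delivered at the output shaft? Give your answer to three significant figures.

Worm: ratio = 44/4 = 11; torque at shaft B = 20.4 × 11 × 0.72 = 161.57 N·m.
Gear mesh: ratio = 35/42 = 0.83333; torque at shaft C = 161.57 × 0.83333 × 0.95 = 127.91 N·m.
Gear mesh: ratio = 20/81 = 0.24691; torque at the output shaft = 127.91 × 0.24691 × 0.96 = 30.319 N·m.

30.3 N·m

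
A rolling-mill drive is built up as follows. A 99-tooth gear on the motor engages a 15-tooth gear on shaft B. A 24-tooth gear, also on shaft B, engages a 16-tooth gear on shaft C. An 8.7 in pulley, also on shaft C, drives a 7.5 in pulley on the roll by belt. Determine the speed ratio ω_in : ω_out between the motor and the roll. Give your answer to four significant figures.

0.08708

Each stage contributes driven/driver: gear mesh 15/99 = 0.15152, gear mesh 16/24 = 0.66667, belt 7.5/8.7 = 0.86207.
Overall: 0.15152 × 0.66667 × 0.86207 = 0.087078.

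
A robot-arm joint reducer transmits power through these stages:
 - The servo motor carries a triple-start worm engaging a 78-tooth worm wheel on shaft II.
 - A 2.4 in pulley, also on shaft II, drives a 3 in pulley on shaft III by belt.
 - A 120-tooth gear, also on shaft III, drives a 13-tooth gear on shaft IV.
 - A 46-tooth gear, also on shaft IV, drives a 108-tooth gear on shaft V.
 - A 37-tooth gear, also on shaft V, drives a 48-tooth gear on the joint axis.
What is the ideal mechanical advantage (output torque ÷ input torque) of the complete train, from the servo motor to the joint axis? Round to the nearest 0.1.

10.7

Each stage contributes driven/driver: worm 78/3 = 26, belt 3/2.4 = 1.25, gear mesh 13/120 = 0.10833, gear mesh 108/46 = 2.3478, gear mesh 48/37 = 1.2973.
Overall: 26 × 1.25 × 0.10833 × 2.3478 × 1.2973 = 10.724.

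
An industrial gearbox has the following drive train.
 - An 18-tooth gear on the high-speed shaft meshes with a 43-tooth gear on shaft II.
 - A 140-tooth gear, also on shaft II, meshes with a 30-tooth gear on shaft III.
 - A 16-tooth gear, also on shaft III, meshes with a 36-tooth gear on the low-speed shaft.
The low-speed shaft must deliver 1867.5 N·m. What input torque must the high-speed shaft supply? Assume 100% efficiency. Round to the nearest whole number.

1621 N·m

Overall ratio R = 2.3889 × 0.21429 × 2.25 = 1.1518.
Input torque = output torque / R = 1867.5 / 1.1518 = 1621.4 N·m.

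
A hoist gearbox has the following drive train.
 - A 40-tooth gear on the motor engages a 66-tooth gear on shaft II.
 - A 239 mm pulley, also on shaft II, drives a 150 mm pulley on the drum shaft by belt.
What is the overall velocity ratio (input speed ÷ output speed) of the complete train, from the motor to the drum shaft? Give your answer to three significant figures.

Each stage contributes driven/driver: gear mesh 66/40 = 1.65, belt 150/239 = 0.62762.
Overall: 1.65 × 0.62762 = 1.0356.

1.04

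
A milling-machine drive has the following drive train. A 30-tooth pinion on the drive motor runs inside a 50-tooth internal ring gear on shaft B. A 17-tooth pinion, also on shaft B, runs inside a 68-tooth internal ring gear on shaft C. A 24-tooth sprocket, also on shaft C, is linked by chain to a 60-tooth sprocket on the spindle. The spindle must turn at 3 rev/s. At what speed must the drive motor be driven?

Overall ratio R = 1.6667 × 4 × 2.5 = 16.667.
Required input speed = output speed × R = 3 × 16.667 = 50 rev/s.

50 rev/s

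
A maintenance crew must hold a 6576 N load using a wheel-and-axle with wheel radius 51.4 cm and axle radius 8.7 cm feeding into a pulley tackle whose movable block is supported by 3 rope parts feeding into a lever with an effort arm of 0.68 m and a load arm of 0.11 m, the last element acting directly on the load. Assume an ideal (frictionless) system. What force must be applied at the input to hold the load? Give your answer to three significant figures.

Wheel-and-axle MA = R/r = 51.4/8.7 = 5.908.
Block-and-tackle MA = number of supporting rope parts = 3.
Lever MA = effort arm / load arm = 0.68/0.11 = 6.1818.
Combined ideal MA = 5.908 × 3 × 6.1818 = 109.57.
Effort = load / MA = 6576 / 109.57 = 60.018 N.

60.0 N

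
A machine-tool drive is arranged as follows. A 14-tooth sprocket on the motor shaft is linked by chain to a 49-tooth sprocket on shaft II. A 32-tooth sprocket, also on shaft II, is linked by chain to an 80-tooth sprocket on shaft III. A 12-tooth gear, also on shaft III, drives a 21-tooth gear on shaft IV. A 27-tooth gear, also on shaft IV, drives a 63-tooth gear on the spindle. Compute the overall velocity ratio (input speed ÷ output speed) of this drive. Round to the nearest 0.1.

35.7

Each stage contributes driven/driver: chain 49/14 = 3.5, chain 80/32 = 2.5, gear mesh 21/12 = 1.75, gear mesh 63/27 = 2.3333.
Overall: 3.5 × 2.5 × 1.75 × 2.3333 = 35.729.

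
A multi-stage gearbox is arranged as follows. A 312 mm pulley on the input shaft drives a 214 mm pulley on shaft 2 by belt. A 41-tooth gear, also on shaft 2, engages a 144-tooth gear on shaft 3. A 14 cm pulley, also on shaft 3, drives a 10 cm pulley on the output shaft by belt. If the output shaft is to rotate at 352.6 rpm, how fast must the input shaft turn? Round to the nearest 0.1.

Overall ratio R = 0.6859 × 3.5122 × 0.71429 = 1.7207.
Required input speed = output speed × R = 352.6 × 1.7207 = 606.73 rpm.

606.7 rpm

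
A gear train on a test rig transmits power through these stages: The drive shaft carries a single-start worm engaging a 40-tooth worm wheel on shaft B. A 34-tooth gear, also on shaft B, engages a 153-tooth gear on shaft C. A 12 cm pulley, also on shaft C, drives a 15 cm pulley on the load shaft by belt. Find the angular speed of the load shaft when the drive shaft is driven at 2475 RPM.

11 RPM

worm 40/1 = 40 → 2475/40 = 61.875 RPM
gear mesh 153/34 = 4.5 → 61.875/4.5 = 13.75 RPM
belt 15/12 = 1.25 → 13.75/1.25 = 11 RPM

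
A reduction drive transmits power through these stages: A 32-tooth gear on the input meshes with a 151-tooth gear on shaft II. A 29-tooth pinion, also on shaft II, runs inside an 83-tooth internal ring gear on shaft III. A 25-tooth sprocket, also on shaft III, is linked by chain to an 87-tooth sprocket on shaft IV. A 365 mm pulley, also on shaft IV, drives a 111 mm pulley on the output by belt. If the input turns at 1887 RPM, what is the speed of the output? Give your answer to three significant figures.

gear mesh 151/32 = 4.7188 → 1887/4.7188 = 399.89 RPM
internal gear 83/29 = 2.8621 → 399.89/2.8621 = 139.72 RPM
chain 87/25 = 3.48 → 139.72/3.48 = 40.15 RPM
belt 111/365 = 0.30411 → 40.15/0.30411 = 132.02 RPM

132 RPM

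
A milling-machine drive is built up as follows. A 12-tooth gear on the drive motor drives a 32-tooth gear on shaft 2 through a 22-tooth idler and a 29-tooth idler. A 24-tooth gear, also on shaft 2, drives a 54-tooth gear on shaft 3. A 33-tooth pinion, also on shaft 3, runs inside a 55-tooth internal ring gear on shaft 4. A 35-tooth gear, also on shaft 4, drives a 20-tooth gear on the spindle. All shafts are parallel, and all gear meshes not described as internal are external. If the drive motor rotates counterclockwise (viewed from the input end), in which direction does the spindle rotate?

clockwise

the drive motor → shaft 2: driver → idler → idler → driven is 3 external meshes, 3 reversals → CW.
shaft 2 → shaft 3: external mesh, 1 reversal → CCW.
shaft 3 → shaft 4: internal mesh, same direction → CCW.
shaft 4 → the spindle: external mesh, 1 reversal → CW.
5 reversals in total — an odd number — so the spindle turns opposite to the drive motor.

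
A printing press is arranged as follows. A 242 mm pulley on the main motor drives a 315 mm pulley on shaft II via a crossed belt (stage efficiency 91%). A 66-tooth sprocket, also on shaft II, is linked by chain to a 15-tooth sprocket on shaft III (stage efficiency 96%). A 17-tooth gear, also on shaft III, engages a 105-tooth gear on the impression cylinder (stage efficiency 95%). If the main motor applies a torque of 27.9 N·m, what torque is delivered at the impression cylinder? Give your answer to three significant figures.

42.3 N·m

Belt: ratio = 315/242 = 1.3017; torque at shaft II = 27.9 × 1.3017 × 0.91 = 33.048 N·m.
Chain: ratio = 15/66 = 0.22727; torque at shaft III = 33.048 × 0.22727 × 0.96 = 7.2104 N·m.
Gear mesh: ratio = 105/17 = 6.1765; torque at the impression cylinder = 7.2104 × 6.1765 × 0.95 = 42.308 N·m.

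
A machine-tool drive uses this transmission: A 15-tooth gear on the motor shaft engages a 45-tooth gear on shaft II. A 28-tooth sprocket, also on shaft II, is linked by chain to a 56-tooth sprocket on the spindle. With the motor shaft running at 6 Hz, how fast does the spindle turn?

gear mesh 45/15 = 3 → 6/3 = 2 Hz
chain 56/28 = 2 → 2/2 = 1 Hz

1 Hz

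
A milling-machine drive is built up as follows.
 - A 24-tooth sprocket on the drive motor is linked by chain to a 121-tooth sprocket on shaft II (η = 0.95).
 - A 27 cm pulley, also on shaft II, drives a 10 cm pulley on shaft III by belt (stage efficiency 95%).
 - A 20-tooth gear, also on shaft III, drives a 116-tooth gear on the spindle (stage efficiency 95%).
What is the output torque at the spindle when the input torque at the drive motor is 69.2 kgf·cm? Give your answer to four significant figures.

Chain: ratio = 121/24 = 5.0417; torque at shaft II = 69.2 × 5.0417 × 0.95 = 331.44 kgf·cm.
Belt: ratio = 10/27 = 0.37037; torque at shaft III = 331.44 × 0.37037 × 0.95 = 116.62 kgf·cm.
Gear mesh: ratio = 116/20 = 5.8; torque at the spindle = 116.62 × 5.8 × 0.95 = 642.56 kgf·cm.

642.6 kgf·cm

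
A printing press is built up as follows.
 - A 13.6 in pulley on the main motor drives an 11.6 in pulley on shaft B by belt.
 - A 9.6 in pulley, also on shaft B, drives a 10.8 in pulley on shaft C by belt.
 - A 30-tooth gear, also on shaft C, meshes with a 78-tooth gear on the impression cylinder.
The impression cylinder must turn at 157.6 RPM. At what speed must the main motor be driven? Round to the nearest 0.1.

393.2 RPM

Overall ratio R = 0.85294 × 1.125 × 2.6 = 2.4949.
Required input speed = output speed × R = 157.6 × 2.4949 = 393.19 RPM.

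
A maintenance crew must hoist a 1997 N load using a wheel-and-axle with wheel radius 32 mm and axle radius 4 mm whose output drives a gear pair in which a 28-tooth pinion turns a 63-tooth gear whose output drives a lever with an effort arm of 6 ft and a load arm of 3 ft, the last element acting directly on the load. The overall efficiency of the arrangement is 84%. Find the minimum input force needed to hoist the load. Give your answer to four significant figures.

Wheel-and-axle MA = R/r = 32/4 = 8.
Gear pair MA = 63/28 = 2.25.
Lever MA = effort arm / load arm = 6/3 = 2.
Combined ideal MA = 8 × 2.25 × 2 = 36.
Actual MA = 36 × 0.84 = 30.24.
Effort = load / actual MA = 1997 / 30.24 = 66.038 N.

66.04 N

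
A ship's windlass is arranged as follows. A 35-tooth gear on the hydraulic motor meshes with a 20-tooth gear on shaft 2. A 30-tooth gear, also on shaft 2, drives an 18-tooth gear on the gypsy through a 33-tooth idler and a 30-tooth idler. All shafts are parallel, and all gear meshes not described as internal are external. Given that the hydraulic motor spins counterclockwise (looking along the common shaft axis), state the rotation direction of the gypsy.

the hydraulic motor → shaft 2: external mesh, 1 reversal → CW.
shaft 2 → the gypsy: driver → idler → idler → driven is 3 external meshes, 3 reversals → CCW.
4 reversals in total — an even number — so the gypsy turns the same way as the hydraulic motor.

counterclockwise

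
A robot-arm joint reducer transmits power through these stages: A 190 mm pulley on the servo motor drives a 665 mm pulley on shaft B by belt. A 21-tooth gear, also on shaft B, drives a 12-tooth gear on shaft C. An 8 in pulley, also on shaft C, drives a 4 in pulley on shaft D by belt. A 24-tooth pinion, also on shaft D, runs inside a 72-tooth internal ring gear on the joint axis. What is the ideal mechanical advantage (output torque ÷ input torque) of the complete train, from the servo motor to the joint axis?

Each stage contributes driven/driver: belt 665/190 = 3.5, gear mesh 12/21 = 0.57143, belt 4/8 = 0.5, internal gear 72/24 = 3.
Overall: 3.5 × 0.57143 × 0.5 × 3 = 3.

3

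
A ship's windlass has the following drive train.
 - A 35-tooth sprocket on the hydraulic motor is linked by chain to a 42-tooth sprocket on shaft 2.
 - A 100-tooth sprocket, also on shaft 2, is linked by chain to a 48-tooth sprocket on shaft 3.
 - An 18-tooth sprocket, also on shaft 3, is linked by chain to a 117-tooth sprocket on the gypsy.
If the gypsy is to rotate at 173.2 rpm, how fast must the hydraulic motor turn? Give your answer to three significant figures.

Overall ratio R = 1.2 × 0.48 × 6.5 = 3.744.
Required input speed = output speed × R = 173.2 × 3.744 = 648.46 rpm.

648 rpm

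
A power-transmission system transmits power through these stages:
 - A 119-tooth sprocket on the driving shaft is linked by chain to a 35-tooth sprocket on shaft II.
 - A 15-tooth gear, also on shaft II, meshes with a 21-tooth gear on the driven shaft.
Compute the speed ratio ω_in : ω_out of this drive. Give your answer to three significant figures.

0.412

Each stage contributes driven/driver: chain 35/119 = 0.29412, gear mesh 21/15 = 1.4.
Overall: 0.29412 × 1.4 = 0.41176.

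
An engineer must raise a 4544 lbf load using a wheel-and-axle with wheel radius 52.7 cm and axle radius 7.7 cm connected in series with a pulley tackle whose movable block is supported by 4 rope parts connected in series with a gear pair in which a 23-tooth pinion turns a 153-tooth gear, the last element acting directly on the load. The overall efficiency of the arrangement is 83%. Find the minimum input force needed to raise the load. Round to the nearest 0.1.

Wheel-and-axle MA = R/r = 52.7/7.7 = 6.8442.
Block-and-tackle MA = number of supporting rope parts = 4.
Gear pair MA = 153/23 = 6.6522.
Combined ideal MA = 6.8442 × 4 × 6.6522 = 182.11.
Actual MA = 182.11 × 0.83 = 151.15.
Effort = load / actual MA = 4544 / 151.15 = 30.062 lbf.

30.1 lbf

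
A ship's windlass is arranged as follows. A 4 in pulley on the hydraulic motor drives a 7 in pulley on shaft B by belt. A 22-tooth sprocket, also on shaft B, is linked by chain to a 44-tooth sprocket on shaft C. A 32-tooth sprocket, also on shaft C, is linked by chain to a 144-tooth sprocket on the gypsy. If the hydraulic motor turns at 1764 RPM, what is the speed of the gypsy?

112 RPM

Belt: ratio = 7/4 = 1.75, so shaft B turns at 1764 / 1.75 = 1008 RPM.
Chain: ratio = 44/22 = 2, so shaft C turns at 1008 / 2 = 504 RPM.
Chain: ratio = 144/32 = 4.5, so the gypsy turns at 504 / 4.5 = 112 RPM.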